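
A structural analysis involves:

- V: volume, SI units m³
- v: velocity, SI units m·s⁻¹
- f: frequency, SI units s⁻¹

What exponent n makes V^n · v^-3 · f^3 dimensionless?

Balance the L exponent: (3)·n from V, plus −3·(1) + 3·(0) = -3 from the rest, must sum to zero.
3n − 3 = 0, so n = 1.

1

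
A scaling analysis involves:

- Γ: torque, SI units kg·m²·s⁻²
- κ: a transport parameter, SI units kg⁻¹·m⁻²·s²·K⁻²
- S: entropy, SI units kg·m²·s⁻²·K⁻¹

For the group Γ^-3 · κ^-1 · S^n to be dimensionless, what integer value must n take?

Balance the M exponent: (1)·n from S, plus −3·(1) − (-1) = -2 from the rest, must sum to zero.
n − 2 = 0, so n = 2.

2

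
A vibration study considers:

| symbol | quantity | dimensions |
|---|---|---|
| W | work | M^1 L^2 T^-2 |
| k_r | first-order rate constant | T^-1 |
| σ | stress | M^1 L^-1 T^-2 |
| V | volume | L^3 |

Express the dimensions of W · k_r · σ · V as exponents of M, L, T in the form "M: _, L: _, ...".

Collect each base-dimension exponent across the product:
  M: (1) + (0) + (1) + (0) = 2
  L: (2) + (0) + (-1) + (3) = 4
  T: (-2) + (-1) + (-2) + (0) = -5
So the dimensions are [M² L⁴ T⁻⁵].

M: 2, L: 4, T: -5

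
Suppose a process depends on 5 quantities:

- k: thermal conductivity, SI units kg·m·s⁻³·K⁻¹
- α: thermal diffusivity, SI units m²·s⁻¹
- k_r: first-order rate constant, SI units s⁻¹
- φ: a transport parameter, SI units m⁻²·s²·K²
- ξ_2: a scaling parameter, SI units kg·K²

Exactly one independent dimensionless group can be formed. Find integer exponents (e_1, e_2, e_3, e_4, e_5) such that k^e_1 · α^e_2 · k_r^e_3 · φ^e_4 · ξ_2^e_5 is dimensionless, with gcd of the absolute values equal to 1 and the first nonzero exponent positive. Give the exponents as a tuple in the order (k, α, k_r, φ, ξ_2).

M: e_1·(1) + e_2·(0) + e_3·(0) + e_4·(0) + e_5·(1) = 0
L: e_1·(1) + e_2·(2) + e_3·(0) + e_4·(-2) + e_5·(0) = 0
T: e_1·(-3) + e_2·(-1) + e_3·(-1) + e_4·(2) + e_5·(0) = 0
Θ: e_1·(-1) + e_2·(0) + e_3·(0) + e_4·(2) + e_5·(2) = 0
Solving this homogeneous linear system for the smallest-integer solution (first nonzero entry positive) gives (2, 2, -2, 3, -2).

(2, 2, -2, 3, -2)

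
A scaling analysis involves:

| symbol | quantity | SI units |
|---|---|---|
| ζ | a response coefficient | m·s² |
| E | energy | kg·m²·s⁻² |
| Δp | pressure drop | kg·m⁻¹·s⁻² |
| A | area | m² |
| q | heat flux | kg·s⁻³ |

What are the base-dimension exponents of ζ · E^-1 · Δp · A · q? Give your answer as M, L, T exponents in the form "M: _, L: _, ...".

M: 1, L: 0, T: -1

Collect each base-dimension exponent across the product:
  M: (0) − (1) + (1) + (0) + (1) = 1
  L: (1) − (2) + (-1) + (2) + (0) = 0
  T: (2) − (-2) + (-2) + (0) + (-3) = -1
So the dimensions are [M T⁻¹].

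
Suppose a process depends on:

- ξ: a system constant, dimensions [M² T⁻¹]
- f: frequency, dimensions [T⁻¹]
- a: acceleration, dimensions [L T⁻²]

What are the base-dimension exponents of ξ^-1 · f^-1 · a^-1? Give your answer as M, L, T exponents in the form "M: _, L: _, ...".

Collect each base-dimension exponent across the product:
  M: −(2) − (0) − (0) = -2
  L: −(0) − (0) − (1) = -1
  T: −(-1) − (-1) − (-2) = 4
So the dimensions are [M⁻² L⁻¹ T⁴].

M: -2, L: -1, T: 4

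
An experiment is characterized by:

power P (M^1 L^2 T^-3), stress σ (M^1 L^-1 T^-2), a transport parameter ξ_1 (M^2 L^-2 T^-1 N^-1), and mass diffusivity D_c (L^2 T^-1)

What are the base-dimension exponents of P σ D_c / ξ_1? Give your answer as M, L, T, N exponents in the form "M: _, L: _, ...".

Collect each base-dimension exponent across the product:
  M: (1) + (1) − (2) + (0) = 0
  L: (2) + (-1) − (-2) + (2) = 5
  T: (-3) + (-2) − (-1) + (-1) = -5
  N: (0) + (0) − (-1) + (0) = 1
So the dimensions are [L⁵ T⁻⁵ N].

M: 0, L: 5, T: -5, N: 1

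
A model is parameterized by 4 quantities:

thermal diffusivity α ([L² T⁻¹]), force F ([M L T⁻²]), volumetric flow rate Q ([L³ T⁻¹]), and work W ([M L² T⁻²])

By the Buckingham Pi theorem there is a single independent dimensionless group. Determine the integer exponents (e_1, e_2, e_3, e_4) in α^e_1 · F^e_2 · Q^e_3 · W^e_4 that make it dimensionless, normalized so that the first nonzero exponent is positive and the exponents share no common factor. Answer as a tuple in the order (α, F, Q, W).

(1, -1, -1, 1)

M: e_1·(0) + e_2·(1) + e_3·(0) + e_4·(1) = 0
L: e_1·(2) + e_2·(1) + e_3·(3) + e_4·(2) = 0
T: e_1·(-1) + e_2·(-2) + e_3·(-1) + e_4·(-2) = 0
Solving this homogeneous linear system for the smallest-integer solution (first nonzero entry positive) gives (1, -1, -1, 1).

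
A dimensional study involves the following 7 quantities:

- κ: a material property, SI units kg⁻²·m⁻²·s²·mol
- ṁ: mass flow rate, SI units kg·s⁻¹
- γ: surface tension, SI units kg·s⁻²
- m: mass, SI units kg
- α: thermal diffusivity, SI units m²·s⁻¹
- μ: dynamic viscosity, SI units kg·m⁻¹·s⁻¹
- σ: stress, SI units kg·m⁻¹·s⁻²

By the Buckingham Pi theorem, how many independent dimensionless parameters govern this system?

There are 7 variables and 4 base dimensions (M, L, T, N).
The dimension matrix has rank 4.
Independent dimensionless groups: 7 − 4 = 3.

3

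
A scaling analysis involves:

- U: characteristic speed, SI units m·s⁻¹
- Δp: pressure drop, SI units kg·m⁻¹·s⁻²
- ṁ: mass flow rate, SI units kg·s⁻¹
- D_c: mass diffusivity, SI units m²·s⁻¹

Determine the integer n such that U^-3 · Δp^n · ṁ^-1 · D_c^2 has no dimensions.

1

Balance the M exponent: (1)·n from Δp, plus −3·(0) − (1) + 2·(0) = -1 from the rest, must sum to zero.
n − 1 = 0, so n = 1.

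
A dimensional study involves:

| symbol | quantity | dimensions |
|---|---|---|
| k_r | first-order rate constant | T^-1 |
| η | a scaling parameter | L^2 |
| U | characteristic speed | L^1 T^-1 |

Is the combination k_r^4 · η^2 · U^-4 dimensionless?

yes

Sum the exponent of each base dimension across the product:
  L: 4·[k_r]_L + 2·[η]_L − 4·[U]_L = 4·(0) + 2·(2) − 4·(1) = 0
  T: 4·[k_r]_T + 2·[η]_T − 4·[U]_T = 4·(-1) + 2·(0) − 4·(-1) = 0
All base exponents vanish — dimensionless.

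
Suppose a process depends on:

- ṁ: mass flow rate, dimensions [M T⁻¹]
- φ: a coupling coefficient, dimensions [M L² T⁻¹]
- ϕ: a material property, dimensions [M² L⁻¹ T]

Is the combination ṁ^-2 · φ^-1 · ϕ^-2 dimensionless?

no

Sum the exponent of each base dimension across the product:
  M: −2·[ṁ]_M − [φ]_M − 2·[ϕ]_M = −2·(1) − (1) − 2·(2) = -7
  L: −2·[ṁ]_L − [φ]_L − 2·[ϕ]_L = −2·(0) − (2) − 2·(-1) = 0
  T: −2·[ṁ]_T − [φ]_T − 2·[ϕ]_T = −2·(-1) − (-1) − 2·(1) = 1
Net dimensions [M⁻⁷ T] ≠ [1] — not dimensionless.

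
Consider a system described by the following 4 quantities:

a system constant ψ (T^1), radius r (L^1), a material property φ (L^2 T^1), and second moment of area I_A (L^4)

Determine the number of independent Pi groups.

2

There are 4 variables and 2 base dimensions (L, T).
The dimension matrix has rank 2.
Independent dimensionless groups: 4 − 2 = 2.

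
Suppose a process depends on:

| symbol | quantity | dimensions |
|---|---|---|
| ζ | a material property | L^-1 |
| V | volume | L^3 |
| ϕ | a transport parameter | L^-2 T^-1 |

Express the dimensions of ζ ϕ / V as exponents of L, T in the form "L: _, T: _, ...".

Collect each base-dimension exponent across the product:
  L: (-1) − (3) + (-2) = -6
  T: (0) − (0) + (-1) = -1
So the dimensions are [L⁻⁶ T⁻¹].

L: -6, T: -1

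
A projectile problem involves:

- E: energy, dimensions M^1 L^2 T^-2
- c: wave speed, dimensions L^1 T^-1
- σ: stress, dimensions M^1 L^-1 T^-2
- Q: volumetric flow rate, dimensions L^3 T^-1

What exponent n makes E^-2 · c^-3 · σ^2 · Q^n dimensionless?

Balance the L exponent: (3)·n from Q, plus −2·(2) − 3·(1) + 2·(-1) = -9 from the rest, must sum to zero.
3n − 9 = 0, so n = 3.

3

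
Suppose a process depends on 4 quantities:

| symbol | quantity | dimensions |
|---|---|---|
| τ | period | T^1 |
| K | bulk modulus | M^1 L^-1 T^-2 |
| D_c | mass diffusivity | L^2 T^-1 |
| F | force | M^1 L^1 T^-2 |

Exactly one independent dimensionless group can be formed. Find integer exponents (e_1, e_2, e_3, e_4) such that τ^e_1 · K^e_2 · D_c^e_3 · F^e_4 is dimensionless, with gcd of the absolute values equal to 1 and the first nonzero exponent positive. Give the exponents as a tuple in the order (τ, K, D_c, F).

M: e_1·(0) + e_2·(1) + e_3·(0) + e_4·(1) = 0
L: e_1·(0) + e_2·(-1) + e_3·(2) + e_4·(1) = 0
T: e_1·(1) + e_2·(-2) + e_3·(-1) + e_4·(-2) = 0
Solving this homogeneous linear system for the smallest-integer solution (first nonzero entry positive) gives (1, 1, 1, -1).

(1, 1, 1, -1)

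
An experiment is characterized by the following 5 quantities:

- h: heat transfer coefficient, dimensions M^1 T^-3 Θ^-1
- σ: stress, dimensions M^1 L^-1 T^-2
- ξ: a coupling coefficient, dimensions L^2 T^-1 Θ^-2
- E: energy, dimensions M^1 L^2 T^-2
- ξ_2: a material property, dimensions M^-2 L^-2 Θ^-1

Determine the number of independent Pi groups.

There are 5 variables and 4 base dimensions (M, L, T, Θ).
The dimension matrix has rank 4.
Independent dimensionless groups: 5 − 4 = 1.

1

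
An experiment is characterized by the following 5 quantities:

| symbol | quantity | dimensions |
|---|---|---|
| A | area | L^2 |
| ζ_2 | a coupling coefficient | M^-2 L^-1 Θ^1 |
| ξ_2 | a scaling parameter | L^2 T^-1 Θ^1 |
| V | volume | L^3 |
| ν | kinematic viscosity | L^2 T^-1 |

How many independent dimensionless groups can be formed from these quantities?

1

There are 5 variables and 4 base dimensions (M, L, T, Θ).
The dimension matrix has rank 4.
Independent dimensionless groups: 5 − 4 = 1.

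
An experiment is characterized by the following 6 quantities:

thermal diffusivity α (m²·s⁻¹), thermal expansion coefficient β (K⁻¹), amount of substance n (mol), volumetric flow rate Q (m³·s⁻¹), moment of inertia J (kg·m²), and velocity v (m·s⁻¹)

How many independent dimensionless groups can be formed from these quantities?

There are 6 variables and 5 base dimensions (M, L, T, Θ, N).
The dimension matrix has rank 5.
Independent dimensionless groups: 6 − 5 = 1.

1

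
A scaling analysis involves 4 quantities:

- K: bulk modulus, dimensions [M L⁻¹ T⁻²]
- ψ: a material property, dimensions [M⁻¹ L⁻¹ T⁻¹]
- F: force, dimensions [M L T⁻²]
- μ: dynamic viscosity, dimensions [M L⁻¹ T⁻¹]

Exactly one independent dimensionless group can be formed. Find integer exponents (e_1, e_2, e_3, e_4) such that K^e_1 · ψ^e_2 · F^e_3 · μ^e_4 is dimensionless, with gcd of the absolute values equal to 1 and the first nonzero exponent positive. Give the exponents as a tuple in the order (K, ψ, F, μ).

(3, -1, -1, -3)

M: e_1·(1) + e_2·(-1) + e_3·(1) + e_4·(1) = 0
L: e_1·(-1) + e_2·(-1) + e_3·(1) + e_4·(-1) = 0
T: e_1·(-2) + e_2·(-1) + e_3·(-2) + e_4·(-1) = 0
Solving this homogeneous linear system for the smallest-integer solution (first nonzero entry positive) gives (3, -1, -1, -3).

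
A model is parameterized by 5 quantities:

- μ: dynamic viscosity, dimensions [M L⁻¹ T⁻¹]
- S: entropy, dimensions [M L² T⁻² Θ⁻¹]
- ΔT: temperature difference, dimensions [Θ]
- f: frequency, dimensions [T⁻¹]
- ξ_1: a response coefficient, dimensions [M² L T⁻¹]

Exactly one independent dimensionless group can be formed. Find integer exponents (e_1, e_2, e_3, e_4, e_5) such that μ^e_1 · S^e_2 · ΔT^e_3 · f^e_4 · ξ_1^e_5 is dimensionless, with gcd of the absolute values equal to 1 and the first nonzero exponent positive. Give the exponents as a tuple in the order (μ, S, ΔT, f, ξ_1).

(1, 1, 1, -2, -1)

M: e_1·(1) + e_2·(1) + e_3·(0) + e_4·(0) + e_5·(2) = 0
L: e_1·(-1) + e_2·(2) + e_3·(0) + e_4·(0) + e_5·(1) = 0
T: e_1·(-1) + e_2·(-2) + e_3·(0) + e_4·(-1) + e_5·(-1) = 0
Θ: e_1·(0) + e_2·(-1) + e_3·(1) + e_4·(0) + e_5·(0) = 0
Solving this homogeneous linear system for the smallest-integer solution (first nonzero entry positive) gives (1, 1, 1, -2, -1).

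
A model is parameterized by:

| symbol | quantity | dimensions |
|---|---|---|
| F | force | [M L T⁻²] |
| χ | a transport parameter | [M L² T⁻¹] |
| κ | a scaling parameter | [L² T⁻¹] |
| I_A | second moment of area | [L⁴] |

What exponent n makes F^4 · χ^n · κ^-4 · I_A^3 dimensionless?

-4

Balance the M exponent: (1)·n from χ, plus 4·(1) − 4·(0) + 3·(0) = 4 from the rest, must sum to zero.
n + 4 = 0, so n = -4.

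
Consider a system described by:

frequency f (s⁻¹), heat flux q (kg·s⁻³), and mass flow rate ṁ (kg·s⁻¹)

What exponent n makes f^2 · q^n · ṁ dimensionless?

Balance the M exponent: (1)·n from q, plus 2·(0) + (1) = 1 from the rest, must sum to zero.
n + 1 = 0, so n = -1.

-1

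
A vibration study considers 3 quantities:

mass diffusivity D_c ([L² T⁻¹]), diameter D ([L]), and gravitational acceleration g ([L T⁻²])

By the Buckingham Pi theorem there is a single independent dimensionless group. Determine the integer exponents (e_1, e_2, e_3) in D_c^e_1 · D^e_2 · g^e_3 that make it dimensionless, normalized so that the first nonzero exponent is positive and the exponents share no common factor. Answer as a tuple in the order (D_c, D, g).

(2, -3, -1)

L: e_1·(2) + e_2·(1) + e_3·(1) = 0
T: e_1·(-1) + e_2·(0) + e_3·(-2) = 0
Solving this homogeneous linear system for the smallest-integer solution (first nonzero entry positive) gives (2, -3, -1).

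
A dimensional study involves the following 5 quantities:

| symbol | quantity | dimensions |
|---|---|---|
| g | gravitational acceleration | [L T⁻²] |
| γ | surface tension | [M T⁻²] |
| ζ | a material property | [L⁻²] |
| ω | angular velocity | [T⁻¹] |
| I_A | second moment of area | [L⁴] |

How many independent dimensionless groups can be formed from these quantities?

2

There are 5 variables and 3 base dimensions (M, L, T).
The dimension matrix has rank 3.
Independent dimensionless groups: 5 − 3 = 2.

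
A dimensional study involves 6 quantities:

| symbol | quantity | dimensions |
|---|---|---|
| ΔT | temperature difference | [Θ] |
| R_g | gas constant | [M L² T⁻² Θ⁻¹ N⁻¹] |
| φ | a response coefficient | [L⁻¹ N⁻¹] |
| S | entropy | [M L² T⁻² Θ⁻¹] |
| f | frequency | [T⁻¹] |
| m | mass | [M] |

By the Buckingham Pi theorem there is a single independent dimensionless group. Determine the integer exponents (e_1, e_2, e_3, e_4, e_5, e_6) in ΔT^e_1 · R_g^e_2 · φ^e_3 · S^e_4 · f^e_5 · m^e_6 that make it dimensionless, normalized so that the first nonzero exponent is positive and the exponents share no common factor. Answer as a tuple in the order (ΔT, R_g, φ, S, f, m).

M: e_1·(0) + e_2·(1) + e_3·(0) + e_4·(1) + e_5·(0) + e_6·(1) = 0
L: e_1·(0) + e_2·(2) + e_3·(-1) + e_4·(2) + e_5·(0) + e_6·(0) = 0
T: e_1·(0) + e_2·(-2) + e_3·(0) + e_4·(-2) + e_5·(-1) + e_6·(0) = 0
Θ: e_1·(1) + e_2·(-1) + e_3·(0) + e_4·(-1) + e_5·(0) + e_6·(0) = 0
N: e_1·(0) + e_2·(-1) + e_3·(-1) + e_4·(0) + e_5·(0) + e_6·(0) = 0
Solving this homogeneous linear system for the smallest-integer solution (first nonzero entry positive) gives (1, -2, 2, 3, -2, -1).

(1, -2, 2, 3, -2, -1)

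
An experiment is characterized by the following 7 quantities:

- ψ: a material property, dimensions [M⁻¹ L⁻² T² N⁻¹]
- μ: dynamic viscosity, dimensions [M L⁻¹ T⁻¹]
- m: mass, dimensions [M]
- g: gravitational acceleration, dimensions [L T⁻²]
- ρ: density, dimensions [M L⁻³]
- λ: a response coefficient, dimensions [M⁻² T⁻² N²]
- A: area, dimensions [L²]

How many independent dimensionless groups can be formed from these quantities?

3

There are 7 variables and 4 base dimensions (M, L, T, N).
The dimension matrix has rank 4.
Independent dimensionless groups: 7 − 4 = 3.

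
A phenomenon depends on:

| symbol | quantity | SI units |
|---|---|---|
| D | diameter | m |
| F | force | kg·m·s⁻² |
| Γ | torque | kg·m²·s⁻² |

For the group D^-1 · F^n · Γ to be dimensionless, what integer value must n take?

Balance the M exponent: (1)·n from F, plus −(0) + (1) = 1 from the rest, must sum to zero.
n + 1 = 0, so n = -1.

-1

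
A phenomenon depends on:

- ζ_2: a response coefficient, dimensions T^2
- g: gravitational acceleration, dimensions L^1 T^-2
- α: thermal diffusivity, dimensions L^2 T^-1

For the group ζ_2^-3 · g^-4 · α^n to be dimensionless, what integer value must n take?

2

Balance the L exponent: (2)·n from α, plus −3·(0) − 4·(1) = -4 from the rest, must sum to zero.
2n − 4 = 0, so n = 2.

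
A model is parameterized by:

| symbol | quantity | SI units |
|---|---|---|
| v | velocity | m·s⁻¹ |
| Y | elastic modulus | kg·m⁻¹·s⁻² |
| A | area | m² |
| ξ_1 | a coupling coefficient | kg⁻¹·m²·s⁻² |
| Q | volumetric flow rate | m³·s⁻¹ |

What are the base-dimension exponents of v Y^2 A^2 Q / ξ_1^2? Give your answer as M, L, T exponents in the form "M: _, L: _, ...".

Collect each base-dimension exponent across the product:
  M: (0) + 2·(1) + 2·(0) − 2·(-1) + (0) = 4
  L: (1) + 2·(-1) + 2·(2) − 2·(2) + (3) = 2
  T: (-1) + 2·(-2) + 2·(0) − 2·(-2) + (-1) = -2
So the dimensions are [M⁴ L² T⁻²].

M: 4, L: 2, T: -2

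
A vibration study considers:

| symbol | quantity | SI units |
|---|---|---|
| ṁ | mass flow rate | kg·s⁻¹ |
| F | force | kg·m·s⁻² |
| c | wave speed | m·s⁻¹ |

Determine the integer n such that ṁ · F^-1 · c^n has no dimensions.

1

Balance the L exponent: (1)·n from c, plus (0) − (1) = -1 from the rest, must sum to zero.
n − 1 = 0, so n = 1.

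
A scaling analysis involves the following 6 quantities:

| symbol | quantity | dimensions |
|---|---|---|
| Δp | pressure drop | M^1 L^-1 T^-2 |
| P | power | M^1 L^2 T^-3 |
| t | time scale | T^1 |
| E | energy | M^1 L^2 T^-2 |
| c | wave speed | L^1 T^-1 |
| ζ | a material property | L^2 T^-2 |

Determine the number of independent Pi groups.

There are 6 variables and 3 base dimensions (M, L, T).
The dimension matrix has rank 3.
Independent dimensionless groups: 6 − 3 = 3.

3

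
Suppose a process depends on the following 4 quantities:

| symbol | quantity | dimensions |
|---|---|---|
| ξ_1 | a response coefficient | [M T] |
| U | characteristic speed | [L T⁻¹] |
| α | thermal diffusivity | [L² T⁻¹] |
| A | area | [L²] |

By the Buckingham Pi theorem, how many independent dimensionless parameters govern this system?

1

There are 4 variables and 3 base dimensions (M, L, T).
The dimension matrix has rank 3.
Independent dimensionless groups: 4 − 3 = 1.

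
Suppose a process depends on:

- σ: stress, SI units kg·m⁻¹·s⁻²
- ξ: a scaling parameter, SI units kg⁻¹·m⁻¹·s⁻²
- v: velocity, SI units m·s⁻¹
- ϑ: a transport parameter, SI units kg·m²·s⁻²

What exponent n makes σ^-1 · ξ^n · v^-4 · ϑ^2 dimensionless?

Balance the M exponent: (-1)·n from ξ, plus −(1) − 4·(0) + 2·(1) = 1 from the rest, must sum to zero.
−n + 1 = 0, so n = 1.

1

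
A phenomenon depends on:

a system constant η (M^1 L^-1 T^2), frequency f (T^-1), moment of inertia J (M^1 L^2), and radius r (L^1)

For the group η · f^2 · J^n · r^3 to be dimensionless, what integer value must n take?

Balance the M exponent: (1)·n from J, plus (1) + 2·(0) + 3·(0) = 1 from the rest, must sum to zero.
n + 1 = 0, so n = -1.

-1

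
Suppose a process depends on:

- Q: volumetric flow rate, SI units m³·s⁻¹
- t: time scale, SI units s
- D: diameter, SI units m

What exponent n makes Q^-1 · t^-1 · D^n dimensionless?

3

Balance the L exponent: (1)·n from D, plus −(3) − (0) = -3 from the rest, must sum to zero.
n − 3 = 0, so n = 3.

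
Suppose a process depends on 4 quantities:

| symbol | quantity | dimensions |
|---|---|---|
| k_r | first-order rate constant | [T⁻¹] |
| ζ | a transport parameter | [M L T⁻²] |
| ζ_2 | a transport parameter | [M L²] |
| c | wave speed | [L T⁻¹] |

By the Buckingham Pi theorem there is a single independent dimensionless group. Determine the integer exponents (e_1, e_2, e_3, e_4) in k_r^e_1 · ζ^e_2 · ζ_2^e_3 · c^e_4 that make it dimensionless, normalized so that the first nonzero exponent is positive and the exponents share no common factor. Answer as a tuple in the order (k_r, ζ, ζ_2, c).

M: e_1·(0) + e_2·(1) + e_3·(1) + e_4·(0) = 0
L: e_1·(0) + e_2·(1) + e_3·(2) + e_4·(1) = 0
T: e_1·(-1) + e_2·(-2) + e_3·(0) + e_4·(-1) = 0
Solving this homogeneous linear system for the smallest-integer solution (first nonzero entry positive) gives (3, -1, 1, -1).

(3, -1, 1, -1)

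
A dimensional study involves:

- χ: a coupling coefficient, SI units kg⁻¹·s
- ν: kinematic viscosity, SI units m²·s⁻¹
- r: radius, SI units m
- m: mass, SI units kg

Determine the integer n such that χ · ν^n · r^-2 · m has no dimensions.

1

Balance the L exponent: (2)·n from ν, plus (0) − 2·(1) + (0) = -2 from the rest, must sum to zero.
2n − 2 = 0, so n = 1.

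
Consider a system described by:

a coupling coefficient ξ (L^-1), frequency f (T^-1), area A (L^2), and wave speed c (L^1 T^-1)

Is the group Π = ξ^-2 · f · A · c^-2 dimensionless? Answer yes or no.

no

Sum the exponent of each base dimension across the product:
  L: −2·[ξ]_L + [f]_L + [A]_L − 2·[c]_L = −2·(-1) + (0) + (2) − 2·(1) = 2
  T: −2·[ξ]_T + [f]_T + [A]_T − 2·[c]_T = −2·(0) + (-1) + (0) − 2·(-1) = 1
Net dimensions [L² T] ≠ [1] — not dimensionless.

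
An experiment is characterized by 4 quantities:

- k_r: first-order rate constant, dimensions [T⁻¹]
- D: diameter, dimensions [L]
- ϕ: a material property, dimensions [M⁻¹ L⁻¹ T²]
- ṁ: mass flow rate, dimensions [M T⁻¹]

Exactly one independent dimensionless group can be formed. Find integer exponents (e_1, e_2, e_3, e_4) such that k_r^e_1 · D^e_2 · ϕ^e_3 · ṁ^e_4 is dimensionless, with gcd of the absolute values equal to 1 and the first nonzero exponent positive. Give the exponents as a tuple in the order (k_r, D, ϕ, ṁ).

M: e_1·(0) + e_2·(0) + e_3·(-1) + e_4·(1) = 0
L: e_1·(0) + e_2·(1) + e_3·(-1) + e_4·(0) = 0
T: e_1·(-1) + e_2·(0) + e_3·(2) + e_4·(-1) = 0
Solving this homogeneous linear system for the smallest-integer solution (first nonzero entry positive) gives (1, 1, 1, 1).

(1, 1, 1, 1)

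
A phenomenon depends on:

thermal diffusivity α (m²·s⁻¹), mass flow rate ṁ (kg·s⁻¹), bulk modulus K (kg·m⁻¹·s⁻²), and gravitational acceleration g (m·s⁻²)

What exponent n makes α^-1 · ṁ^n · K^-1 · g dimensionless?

1

Balance the M exponent: (1)·n from ṁ, plus −(0) − (1) + (0) = -1 from the rest, must sum to zero.
n − 1 = 0, so n = 1.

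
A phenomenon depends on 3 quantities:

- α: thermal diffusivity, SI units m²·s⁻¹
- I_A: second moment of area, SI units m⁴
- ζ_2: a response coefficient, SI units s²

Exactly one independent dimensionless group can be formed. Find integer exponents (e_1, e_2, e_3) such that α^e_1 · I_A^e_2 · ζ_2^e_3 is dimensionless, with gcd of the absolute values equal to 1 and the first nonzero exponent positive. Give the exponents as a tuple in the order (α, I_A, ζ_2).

L: e_1·(2) + e_2·(4) + e_3·(0) = 0
T: e_1·(-1) + e_2·(0) + e_3·(2) = 0
Solving this homogeneous linear system for the smallest-integer solution (first nonzero entry positive) gives (2, -1, 1).

(2, -1, 1)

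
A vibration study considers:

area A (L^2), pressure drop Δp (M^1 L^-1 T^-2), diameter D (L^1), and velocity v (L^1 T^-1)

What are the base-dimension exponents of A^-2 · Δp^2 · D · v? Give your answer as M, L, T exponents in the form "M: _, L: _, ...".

M: 2, L: -4, T: -5

Collect each base-dimension exponent across the product:
  M: −2·(0) + 2·(1) + (0) + (0) = 2
  L: −2·(2) + 2·(-1) + (1) + (1) = -4
  T: −2·(0) + 2·(-2) + (0) + (-1) = -5
So the dimensions are [M² L⁻⁴ T⁻⁵].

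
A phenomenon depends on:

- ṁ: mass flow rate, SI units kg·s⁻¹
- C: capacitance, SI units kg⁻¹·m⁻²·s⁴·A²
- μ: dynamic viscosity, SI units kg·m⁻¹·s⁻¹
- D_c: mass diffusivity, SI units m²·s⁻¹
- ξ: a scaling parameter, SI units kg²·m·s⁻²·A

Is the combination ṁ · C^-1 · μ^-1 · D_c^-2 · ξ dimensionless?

no

Sum the exponent of each base dimension across the product:
  M: [ṁ]_M − [C]_M − [μ]_M − 2·[D_c]_M + [ξ]_M = (1) − (-1) − (1) − 2·(0) + (2) = 3
  L: [ṁ]_L − [C]_L − [μ]_L − 2·[D_c]_L + [ξ]_L = (0) − (-2) − (-1) − 2·(2) + (1) = 0
  T: [ṁ]_T − [C]_T − [μ]_T − 2·[D_c]_T + [ξ]_T = (-1) − (4) − (-1) − 2·(-1) + (-2) = -4
  I: [ṁ]_I − [C]_I − [μ]_I − 2·[D_c]_I + [ξ]_I = (0) − (2) − (0) − 2·(0) + (1) = -1
Net dimensions [M³ T⁻⁴ I⁻¹] ≠ [1] — not dimensionless.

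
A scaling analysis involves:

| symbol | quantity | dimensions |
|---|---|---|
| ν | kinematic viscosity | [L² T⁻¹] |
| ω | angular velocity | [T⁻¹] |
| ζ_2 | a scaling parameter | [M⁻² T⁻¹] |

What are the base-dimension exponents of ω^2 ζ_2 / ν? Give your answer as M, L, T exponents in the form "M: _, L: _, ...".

M: -2, L: -2, T: -2

Collect each base-dimension exponent across the product:
  M: −(0) + 2·(0) + (-2) = -2
  L: −(2) + 2·(0) + (0) = -2
  T: −(-1) + 2·(-1) + (-1) = -2
So the dimensions are [M⁻² L⁻² T⁻²].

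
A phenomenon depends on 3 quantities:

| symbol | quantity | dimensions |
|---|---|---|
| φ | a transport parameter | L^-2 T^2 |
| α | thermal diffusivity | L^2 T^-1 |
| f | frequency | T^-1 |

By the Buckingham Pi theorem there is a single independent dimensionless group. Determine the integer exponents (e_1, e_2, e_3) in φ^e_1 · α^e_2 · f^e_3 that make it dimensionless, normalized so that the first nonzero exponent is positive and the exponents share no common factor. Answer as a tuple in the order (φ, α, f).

L: e_1·(-2) + e_2·(2) + e_3·(0) = 0
T: e_1·(2) + e_2·(-1) + e_3·(-1) = 0
Solving this homogeneous linear system for the smallest-integer solution (first nonzero entry positive) gives (1, 1, 1).

(1, 1, 1)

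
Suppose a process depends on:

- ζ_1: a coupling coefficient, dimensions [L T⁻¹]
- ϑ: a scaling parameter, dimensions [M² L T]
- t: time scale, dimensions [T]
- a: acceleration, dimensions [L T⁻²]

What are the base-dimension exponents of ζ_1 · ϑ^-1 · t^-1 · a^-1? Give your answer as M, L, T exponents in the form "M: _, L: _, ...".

Collect each base-dimension exponent across the product:
  M: (0) − (2) − (0) − (0) = -2
  L: (1) − (1) − (0) − (1) = -1
  T: (-1) − (1) − (1) − (-2) = -1
So the dimensions are [M⁻² L⁻¹ T⁻¹].

M: -2, L: -1, T: -1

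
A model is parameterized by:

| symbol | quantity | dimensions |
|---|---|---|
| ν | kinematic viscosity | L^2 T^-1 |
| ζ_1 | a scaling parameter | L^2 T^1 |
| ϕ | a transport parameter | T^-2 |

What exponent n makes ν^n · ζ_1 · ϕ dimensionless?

-1

Balance the L exponent: (2)·n from ν, plus (2) + (0) = 2 from the rest, must sum to zero.
2n + 2 = 0, so n = -1.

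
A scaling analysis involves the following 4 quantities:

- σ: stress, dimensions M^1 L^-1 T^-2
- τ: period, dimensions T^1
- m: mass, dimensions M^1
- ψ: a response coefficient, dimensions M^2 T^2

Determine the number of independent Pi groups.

There are 4 variables and 3 base dimensions (M, L, T).
The dimension matrix has rank 3.
Independent dimensionless groups: 4 − 3 = 1.

1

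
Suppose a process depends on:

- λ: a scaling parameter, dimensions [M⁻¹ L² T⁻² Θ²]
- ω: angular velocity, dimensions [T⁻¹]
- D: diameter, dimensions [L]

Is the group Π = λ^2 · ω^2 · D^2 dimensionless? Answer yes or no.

Sum the exponent of each base dimension across the product:
  M: 2·[λ]_M + 2·[ω]_M + 2·[D]_M = 2·(-1) + 2·(0) + 2·(0) = -2
  L: 2·[λ]_L + 2·[ω]_L + 2·[D]_L = 2·(2) + 2·(0) + 2·(1) = 6
  T: 2·[λ]_T + 2·[ω]_T + 2·[D]_T = 2·(-2) + 2·(-1) + 2·(0) = -6
  Θ: 2·[λ]_Θ + 2·[ω]_Θ + 2·[D]_Θ = 2·(2) + 2·(0) + 2·(0) = 4
Net dimensions [M⁻² L⁶ T⁻⁶ Θ⁴] ≠ [1] — not dimensionless.

no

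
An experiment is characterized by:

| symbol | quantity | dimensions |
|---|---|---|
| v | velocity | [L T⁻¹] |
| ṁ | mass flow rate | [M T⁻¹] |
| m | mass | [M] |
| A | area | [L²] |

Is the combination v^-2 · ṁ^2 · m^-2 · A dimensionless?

Sum the exponent of each base dimension across the product:
  M: −2·[v]_M + 2·[ṁ]_M − 2·[m]_M + [A]_M = −2·(0) + 2·(1) − 2·(1) + (0) = 0
  L: −2·[v]_L + 2·[ṁ]_L − 2·[m]_L + [A]_L = −2·(1) + 2·(0) − 2·(0) + (2) = 0
  T: −2·[v]_T + 2·[ṁ]_T − 2·[m]_T + [A]_T = −2·(-1) + 2·(-1) − 2·(0) + (0) = 0
  Θ: −2·[v]_Θ + 2·[ṁ]_Θ − 2·[m]_Θ + [A]_Θ = −2·(0) + 2·(0) − 2·(0) + (0) = 0
All base exponents vanish — dimensionless.

yes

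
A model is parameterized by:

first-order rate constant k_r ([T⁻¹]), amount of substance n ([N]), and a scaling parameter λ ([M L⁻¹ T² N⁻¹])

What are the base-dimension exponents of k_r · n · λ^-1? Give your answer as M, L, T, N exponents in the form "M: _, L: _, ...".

M: -1, L: 1, T: -3, N: 2

Collect each base-dimension exponent across the product:
  M: (0) + (0) − (1) = -1
  L: (0) + (0) − (-1) = 1
  T: (-1) + (0) − (2) = -3
  N: (0) + (1) − (-1) = 2
So the dimensions are [M⁻¹ L T⁻³ N²].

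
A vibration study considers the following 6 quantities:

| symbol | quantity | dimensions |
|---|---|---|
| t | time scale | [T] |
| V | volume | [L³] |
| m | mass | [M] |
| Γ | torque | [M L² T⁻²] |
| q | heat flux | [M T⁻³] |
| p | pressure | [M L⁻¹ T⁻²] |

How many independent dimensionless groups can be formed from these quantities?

3

There are 6 variables and 3 base dimensions (M, L, T).
The dimension matrix has rank 3.
Independent dimensionless groups: 6 − 3 = 3.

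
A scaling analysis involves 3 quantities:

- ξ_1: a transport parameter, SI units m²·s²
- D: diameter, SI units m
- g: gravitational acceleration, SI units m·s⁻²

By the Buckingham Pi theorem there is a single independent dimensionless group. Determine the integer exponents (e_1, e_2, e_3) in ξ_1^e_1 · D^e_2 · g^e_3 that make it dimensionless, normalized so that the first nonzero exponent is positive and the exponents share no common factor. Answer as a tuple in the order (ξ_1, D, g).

L: e_1·(2) + e_2·(1) + e_3·(1) = 0
T: e_1·(2) + e_2·(0) + e_3·(-2) = 0
Solving this homogeneous linear system for the smallest-integer solution (first nonzero entry positive) gives (1, -3, 1).

(1, -3, 1)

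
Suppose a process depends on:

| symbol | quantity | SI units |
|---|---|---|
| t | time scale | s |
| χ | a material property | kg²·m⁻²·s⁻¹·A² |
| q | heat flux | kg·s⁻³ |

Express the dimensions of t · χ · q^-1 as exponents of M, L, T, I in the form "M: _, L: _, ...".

Collect each base-dimension exponent across the product:
  M: (0) + (2) − (1) = 1
  L: (0) + (-2) − (0) = -2
  T: (1) + (-1) − (-3) = 3
  I: (0) + (2) − (0) = 2
So the dimensions are [M L⁻² T³ I²].

M: 1, L: -2, T: 3, I: 2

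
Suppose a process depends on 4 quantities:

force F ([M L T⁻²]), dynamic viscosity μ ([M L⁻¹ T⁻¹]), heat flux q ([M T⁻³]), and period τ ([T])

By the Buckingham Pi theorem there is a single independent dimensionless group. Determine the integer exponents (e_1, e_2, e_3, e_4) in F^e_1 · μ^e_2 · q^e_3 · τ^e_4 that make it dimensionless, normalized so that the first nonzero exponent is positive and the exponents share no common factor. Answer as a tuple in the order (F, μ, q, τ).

M: e_1·(1) + e_2·(1) + e_3·(1) + e_4·(0) = 0
L: e_1·(1) + e_2·(-1) + e_3·(0) + e_4·(0) = 0
T: e_1·(-2) + e_2·(-1) + e_3·(-3) + e_4·(1) = 0
Solving this homogeneous linear system for the smallest-integer solution (first nonzero entry positive) gives (1, 1, -2, -3).

(1, 1, -2, -3)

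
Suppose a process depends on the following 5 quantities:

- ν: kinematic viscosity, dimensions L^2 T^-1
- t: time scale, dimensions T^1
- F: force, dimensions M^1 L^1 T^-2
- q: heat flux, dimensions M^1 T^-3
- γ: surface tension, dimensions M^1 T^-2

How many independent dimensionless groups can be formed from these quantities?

2

There are 5 variables and 3 base dimensions (M, L, T).
The dimension matrix has rank 3.
Independent dimensionless groups: 5 − 3 = 2.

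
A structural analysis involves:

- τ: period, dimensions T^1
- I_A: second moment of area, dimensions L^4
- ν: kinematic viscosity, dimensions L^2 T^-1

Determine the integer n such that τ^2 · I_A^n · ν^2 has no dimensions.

Balance the L exponent: (4)·n from I_A, plus 2·(0) + 2·(2) = 4 from the rest, must sum to zero.
4n + 4 = 0, so n = -1.

-1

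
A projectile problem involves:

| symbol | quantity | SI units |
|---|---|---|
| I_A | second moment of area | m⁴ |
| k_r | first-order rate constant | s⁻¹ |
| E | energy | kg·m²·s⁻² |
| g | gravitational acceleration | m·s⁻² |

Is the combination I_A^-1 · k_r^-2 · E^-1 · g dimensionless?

no

Sum the exponent of each base dimension across the product:
  M: −[I_A]_M − 2·[k_r]_M − [E]_M + [g]_M = −(0) − 2·(0) − (1) + (0) = -1
  L: −[I_A]_L − 2·[k_r]_L − [E]_L + [g]_L = −(4) − 2·(0) − (2) + (1) = -5
  T: −[I_A]_T − 2·[k_r]_T − [E]_T + [g]_T = −(0) − 2·(-1) − (-2) + (-2) = 2
Net dimensions [M⁻¹ L⁻⁵ T²] ≠ [1] — not dimensionless.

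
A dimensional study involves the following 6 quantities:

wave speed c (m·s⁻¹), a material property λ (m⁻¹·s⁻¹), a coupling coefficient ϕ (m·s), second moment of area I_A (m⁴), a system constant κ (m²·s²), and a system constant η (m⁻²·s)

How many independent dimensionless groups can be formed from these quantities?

4

There are 6 variables and 2 base dimensions (L, T).
The dimension matrix has rank 2.
Independent dimensionless groups: 6 − 2 = 4.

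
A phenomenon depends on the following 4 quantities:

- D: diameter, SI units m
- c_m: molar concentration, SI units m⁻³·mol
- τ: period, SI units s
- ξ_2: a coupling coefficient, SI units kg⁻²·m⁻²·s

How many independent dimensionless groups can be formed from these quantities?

0

There are 4 variables and 4 base dimensions (M, L, T, N).
The dimension matrix has rank 4.
Independent dimensionless groups: 4 − 4 = 0.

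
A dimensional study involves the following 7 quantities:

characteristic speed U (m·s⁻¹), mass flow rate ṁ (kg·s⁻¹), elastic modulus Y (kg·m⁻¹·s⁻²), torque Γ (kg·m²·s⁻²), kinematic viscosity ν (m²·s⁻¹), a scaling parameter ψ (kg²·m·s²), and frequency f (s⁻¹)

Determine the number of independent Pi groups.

4

There are 7 variables and 3 base dimensions (M, L, T).
The dimension matrix has rank 3.
Independent dimensionless groups: 7 − 3 = 4.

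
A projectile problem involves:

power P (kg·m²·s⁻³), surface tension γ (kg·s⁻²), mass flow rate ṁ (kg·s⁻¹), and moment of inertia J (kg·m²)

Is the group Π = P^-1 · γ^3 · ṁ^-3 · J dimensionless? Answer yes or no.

Sum the exponent of each base dimension across the product:
  M: −[P]_M + 3·[γ]_M − 3·[ṁ]_M + [J]_M = −(1) + 3·(1) − 3·(1) + (1) = 0
  L: −[P]_L + 3·[γ]_L − 3·[ṁ]_L + [J]_L = −(2) + 3·(0) − 3·(0) + (2) = 0
  T: −[P]_T + 3·[γ]_T − 3·[ṁ]_T + [J]_T = −(-3) + 3·(-2) − 3·(-1) + (0) = 0
All base exponents vanish — dimensionless.

yes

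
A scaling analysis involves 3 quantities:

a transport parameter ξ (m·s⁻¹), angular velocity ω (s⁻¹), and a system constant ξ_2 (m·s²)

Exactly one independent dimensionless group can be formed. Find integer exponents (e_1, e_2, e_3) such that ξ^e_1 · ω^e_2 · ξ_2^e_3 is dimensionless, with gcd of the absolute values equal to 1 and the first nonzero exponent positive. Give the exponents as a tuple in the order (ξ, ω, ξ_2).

L: e_1·(1) + e_2·(0) + e_3·(1) = 0
T: e_1·(-1) + e_2·(-1) + e_3·(2) = 0
Solving this homogeneous linear system for the smallest-integer solution (first nonzero entry positive) gives (1, -3, -1).

(1, -3, -1)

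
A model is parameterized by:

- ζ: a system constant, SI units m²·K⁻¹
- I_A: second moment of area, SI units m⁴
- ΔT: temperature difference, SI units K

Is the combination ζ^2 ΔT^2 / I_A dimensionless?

Sum the exponent of each base dimension across the product:
  M: 2·[ζ]_M − [I_A]_M + 2·[ΔT]_M = 2·(0) − (0) + 2·(0) = 0
  L: 2·[ζ]_L − [I_A]_L + 2·[ΔT]_L = 2·(2) − (4) + 2·(0) = 0
  T: 2·[ζ]_T − [I_A]_T + 2·[ΔT]_T = 2·(0) − (0) + 2·(0) = 0
  Θ: 2·[ζ]_Θ − [I_A]_Θ + 2·[ΔT]_Θ = 2·(-1) − (0) + 2·(1) = 0
All base exponents vanish — dimensionless.

yes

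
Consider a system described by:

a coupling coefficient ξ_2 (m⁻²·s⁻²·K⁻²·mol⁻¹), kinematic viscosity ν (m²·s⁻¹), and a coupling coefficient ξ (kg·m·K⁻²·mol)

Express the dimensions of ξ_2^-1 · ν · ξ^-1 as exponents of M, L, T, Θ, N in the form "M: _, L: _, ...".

M: -1, L: 3, T: 1, Θ: 4, N: 0

Collect each base-dimension exponent across the product:
  M: −(0) + (0) − (1) = -1
  L: −(-2) + (2) − (1) = 3
  T: −(-2) + (-1) − (0) = 1
  Θ: −(-2) + (0) − (-2) = 4
  N: −(-1) + (0) − (1) = 0
So the dimensions are [M⁻¹ L³ T Θ⁴].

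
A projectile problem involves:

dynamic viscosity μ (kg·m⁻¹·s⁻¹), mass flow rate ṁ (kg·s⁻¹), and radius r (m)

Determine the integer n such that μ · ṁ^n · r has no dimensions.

-1

Balance the M exponent: (1)·n from ṁ, plus (1) + (0) = 1 from the rest, must sum to zero.
n + 1 = 0, so n = -1.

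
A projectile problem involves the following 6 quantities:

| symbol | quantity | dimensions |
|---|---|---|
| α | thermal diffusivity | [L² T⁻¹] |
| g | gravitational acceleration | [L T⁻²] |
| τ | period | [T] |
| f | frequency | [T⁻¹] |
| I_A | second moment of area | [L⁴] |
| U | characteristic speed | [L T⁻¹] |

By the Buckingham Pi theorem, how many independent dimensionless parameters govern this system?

There are 6 variables and 2 base dimensions (L, T).
The dimension matrix has rank 2.
Independent dimensionless groups: 6 − 2 = 4.

4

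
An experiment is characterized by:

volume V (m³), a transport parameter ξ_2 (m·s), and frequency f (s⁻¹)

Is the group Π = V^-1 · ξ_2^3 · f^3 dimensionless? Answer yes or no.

yes

Sum the exponent of each base dimension across the product:
  L: −[V]_L + 3·[ξ_2]_L + 3·[f]_L = −(3) + 3·(1) + 3·(0) = 0
  T: −[V]_T + 3·[ξ_2]_T + 3·[f]_T = −(0) + 3·(1) + 3·(-1) = 0
All base exponents vanish — dimensionless.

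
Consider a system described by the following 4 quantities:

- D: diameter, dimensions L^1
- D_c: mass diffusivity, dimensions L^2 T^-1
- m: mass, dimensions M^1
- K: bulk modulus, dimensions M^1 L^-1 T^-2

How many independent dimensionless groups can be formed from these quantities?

1

There are 4 variables and 3 base dimensions (M, L, T).
The dimension matrix has rank 3.
Independent dimensionless groups: 4 − 3 = 1.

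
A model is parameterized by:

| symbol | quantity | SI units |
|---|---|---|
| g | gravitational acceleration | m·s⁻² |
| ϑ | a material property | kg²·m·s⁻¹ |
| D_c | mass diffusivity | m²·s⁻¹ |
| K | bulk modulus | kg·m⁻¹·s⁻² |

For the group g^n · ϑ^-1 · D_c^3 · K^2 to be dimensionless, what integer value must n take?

-3

Balance the L exponent: (1)·n from g, plus −(1) + 3·(2) + 2·(-1) = 3 from the rest, must sum to zero.
n + 3 = 0, so n = -3.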